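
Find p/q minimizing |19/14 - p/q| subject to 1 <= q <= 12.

15/11

Expand x = 19/14 as a continued fraction with the Euclidean algorithm:
  19 = 1*14 + 5, so a_0 = 1.
  14 = 2*5 + 4, so a_1 = 2.
  5 = 1*4 + 1, so a_2 = 1.
  4 = 4*1 + 0, so a_3 = 4.
so x = [1; 2, 1, 4].
Convergents (p_i = a_i*p_{i-1} + p_{i-2}, q_i = a_i*q_{i-1} + q_{i-2} with p_{-2}=0, p_{-1}=1, q_{-2}=1, q_{-1}=0), until the denominator exceeds 12:
  i=0: a_0=1, p_0 = 1*1 + 0 = 1, q_0 = 1*0 + 1 = 1.
  i=1: a_1=2, p_1 = 2*1 + 1 = 3, q_1 = 2*1 + 0 = 2.
  i=2: a_2=1, p_2 = 1*3 + 1 = 4, q_2 = 1*2 + 1 = 3.
  i=3: a_3=4, p_3 = 4*4 + 3 = 19, q_3 = 4*3 + 2 = 14.
q_3 = 14 > 12, so the last convergent with denominator <= 12 is p_2/q_2 = 4/3.
The closest fraction with denominator <= 12 is either p_2/q_2 or the intermediate fraction (k*p_2 + p_1)/(k*q_2 + q_1) with the largest k >= 1 whose denominator stays <= 12; these approach x as k grows, and every other convergent or intermediate fraction in range is farther away.
Largest k: floor((12 - q_1)/q_2) = floor((12 - 2)/3) = 3.
That gives (3*4 + 3)/(3*3 + 2) = 15/11.
Compare the errors: |x - 4/3| = |19*3 - 4*14|/(14*3) = 1/42, and |x - 15/11| = |19*11 - 15*14|/(14*11) = 1/154.
Cross-multiplying, 1*42 = 42 < 154 = 1*154, so 1/154 is smaller: the intermediate fraction 15/11 is closer to x than 4/3.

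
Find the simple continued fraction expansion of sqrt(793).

Write x_i = (sqrt(793) + m_i)/d_i with (m_0, d_0) = (0, 1). a_0 = floor(sqrt(793)) = 28, since 28^2 = 784 <= 793 < 841 = 29^2.
Iterate m_{i+1} = d_i*a_i - m_i, d_{i+1} = (793 - m_{i+1}^2)/d_i, a_{i+1} = floor((a_0 + m_{i+1})/d_{i+1}):
  m_1 = 1*28 - 0 = 28, d_1 = (793 - 28^2)/1 = 9/1 = 9, a_1 = floor((28 + 28)/9) = 6.
  m_2 = 9*6 - 28 = 26, d_2 = (793 - 26^2)/9 = 117/9 = 13, a_2 = floor((28 + 26)/13) = 4.
  m_3 = 13*4 - 26 = 26, d_3 = (793 - 26^2)/13 = 117/13 = 9, a_3 = floor((28 + 26)/9) = 6.
  m_4 = 9*6 - 26 = 28, d_4 = (793 - 28^2)/9 = 9/9 = 1, a_4 = floor((28 + 28)/1) = 56.
  m_5 = 1*56 - 28 = 28, d_5 = (793 - 28^2)/1 = 9/1 = 9: (m_5, d_5) = (m_1, d_1) = (28, 9), so from here the quotients repeat a_1, ..., a_4; the period length is 4.
Hence the expansion of sqrt(793) is a_0 = 28 followed by the repeating block 6, 4, 6, 56 (period 4).

[28; (6, 4, 6, 56)]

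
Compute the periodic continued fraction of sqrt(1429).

[37; (1, 4, 18, 1, 2, 2, 1, 18, 4, 1, 74)]

Write x_i = (sqrt(1429) + m_i)/d_i with (m_0, d_0) = (0, 1). a_0 = floor(sqrt(1429)) = 37, since 37^2 = 1369 <= 1429 < 1444 = 38^2.
Iterate m_{i+1} = d_i*a_i - m_i, d_{i+1} = (1429 - m_{i+1}^2)/d_i, a_{i+1} = floor((a_0 + m_{i+1})/d_{i+1}):
  m_1 = 1*37 - 0 = 37, d_1 = (1429 - 37^2)/1 = 60/1 = 60, a_1 = floor((37 + 37)/60) = 1.
  m_2 = 60*1 - 37 = 23, d_2 = (1429 - 23^2)/60 = 900/60 = 15, a_2 = floor((37 + 23)/15) = 4.
  m_3 = 15*4 - 23 = 37, d_3 = (1429 - 37^2)/15 = 60/15 = 4, a_3 = floor((37 + 37)/4) = 18.
  m_4 = 4*18 - 37 = 35, d_4 = (1429 - 35^2)/4 = 204/4 = 51, a_4 = floor((37 + 35)/51) = 1.
  m_5 = 51*1 - 35 = 16, d_5 = (1429 - 16^2)/51 = 1173/51 = 23, a_5 = floor((37 + 16)/23) = 2.
  m_6 = 23*2 - 16 = 30, d_6 = (1429 - 30^2)/23 = 529/23 = 23, a_6 = floor((37 + 30)/23) = 2.
  m_7 = 23*2 - 30 = 16, d_7 = (1429 - 16^2)/23 = 1173/23 = 51, a_7 = floor((37 + 16)/51) = 1.
  m_8 = 51*1 - 16 = 35, d_8 = (1429 - 35^2)/51 = 204/51 = 4, a_8 = floor((37 + 35)/4) = 18.
  m_9 = 4*18 - 35 = 37, d_9 = (1429 - 37^2)/4 = 60/4 = 15, a_9 = floor((37 + 37)/15) = 4.
  m_10 = 15*4 - 37 = 23, d_10 = (1429 - 23^2)/15 = 900/15 = 60, a_10 = floor((37 + 23)/60) = 1.
  m_11 = 60*1 - 23 = 37, d_11 = (1429 - 37^2)/60 = 60/60 = 1, a_11 = floor((37 + 37)/1) = 74.
  m_12 = 1*74 - 37 = 37, d_12 = (1429 - 37^2)/1 = 60/1 = 60: (m_12, d_12) = (m_1, d_1) = (37, 60), so from here the quotients repeat a_1, ..., a_11; the period length is 11.
Hence the expansion of sqrt(1429) is a_0 = 37 followed by the repeating block 1, 4, 18, 1, 2, 2, 1, 18, 4, 1, 74 (period 11).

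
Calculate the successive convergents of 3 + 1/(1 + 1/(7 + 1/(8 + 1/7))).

3/1, 4/1, 31/8, 252/65, 1795/463

Using the convergent recurrence p_i = a_i*p_{i-1} + p_{i-2}, q_i = a_i*q_{i-1} + q_{i-2} with p_{-2}=0, p_{-1}=1, q_{-2}=1, q_{-1}=0:
  i=0: a_0=3, p_0 = 3*1 + 0 = 3, q_0 = 3*0 + 1 = 1.
  i=1: a_1=1, p_1 = 1*3 + 1 = 4, q_1 = 1*1 + 0 = 1.
  i=2: a_2=7, p_2 = 7*4 + 3 = 31, q_2 = 7*1 + 1 = 8.
  i=3: a_3=8, p_3 = 8*31 + 4 = 252, q_3 = 8*8 + 1 = 65.
  i=4: a_4=7, p_4 = 7*252 + 31 = 1795, q_4 = 7*65 + 8 = 463.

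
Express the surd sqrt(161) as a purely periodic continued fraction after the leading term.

[12; (1, 2, 4, 1, 2, 1, 4, 2, 1, 24)]

Write x_i = (sqrt(161) + m_i)/d_i with (m_0, d_0) = (0, 1). a_0 = floor(sqrt(161)) = 12, since 12^2 = 144 <= 161 < 169 = 13^2.
Iterate m_{i+1} = d_i*a_i - m_i, d_{i+1} = (161 - m_{i+1}^2)/d_i, a_{i+1} = floor((a_0 + m_{i+1})/d_{i+1}):
  m_1 = 1*12 - 0 = 12, d_1 = (161 - 12^2)/1 = 17/1 = 17, a_1 = floor((12 + 12)/17) = 1.
  m_2 = 17*1 - 12 = 5, d_2 = (161 - 5^2)/17 = 136/17 = 8, a_2 = floor((12 + 5)/8) = 2.
  m_3 = 8*2 - 5 = 11, d_3 = (161 - 11^2)/8 = 40/8 = 5, a_3 = floor((12 + 11)/5) = 4.
  m_4 = 5*4 - 11 = 9, d_4 = (161 - 9^2)/5 = 80/5 = 16, a_4 = floor((12 + 9)/16) = 1.
  m_5 = 16*1 - 9 = 7, d_5 = (161 - 7^2)/16 = 112/16 = 7, a_5 = floor((12 + 7)/7) = 2.
  m_6 = 7*2 - 7 = 7, d_6 = (161 - 7^2)/7 = 112/7 = 16, a_6 = floor((12 + 7)/16) = 1.
  m_7 = 16*1 - 7 = 9, d_7 = (161 - 9^2)/16 = 80/16 = 5, a_7 = floor((12 + 9)/5) = 4.
  m_8 = 5*4 - 9 = 11, d_8 = (161 - 11^2)/5 = 40/5 = 8, a_8 = floor((12 + 11)/8) = 2.
  m_9 = 8*2 - 11 = 5, d_9 = (161 - 5^2)/8 = 136/8 = 17, a_9 = floor((12 + 5)/17) = 1.
  m_10 = 17*1 - 5 = 12, d_10 = (161 - 12^2)/17 = 17/17 = 1, a_10 = floor((12 + 12)/1) = 24.
  m_11 = 1*24 - 12 = 12, d_11 = (161 - 12^2)/1 = 17/1 = 17: (m_11, d_11) = (m_1, d_1) = (12, 17), so from here the quotients repeat a_1, ..., a_10; the period length is 10.
Hence the expansion of sqrt(161) is a_0 = 12 followed by the repeating block 1, 2, 4, 1, 2, 1, 4, 2, 1, 24 (period 10).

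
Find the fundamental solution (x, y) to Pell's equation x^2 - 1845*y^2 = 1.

(x, y) = (39689, 924)

First expand sqrt(1845) as a continued fraction. With x_i = (sqrt(1845) + m_i)/d_i and (m_0, d_0) = (0, 1): a_0 = floor(sqrt(1845)) = 42, since 42^2 = 1764 <= 1845 < 1849 = 43^2.
Iterate m_{i+1} = d_i*a_i - m_i, d_{i+1} = (1845 - m_{i+1}^2)/d_i, a_{i+1} = floor((a_0 + m_{i+1})/d_{i+1}):
  m_1 = 1*42 - 0 = 42, d_1 = (1845 - 42^2)/1 = 81/1 = 81, a_1 = floor((42 + 42)/81) = 1.
  m_2 = 81*1 - 42 = 39, d_2 = (1845 - 39^2)/81 = 324/81 = 4, a_2 = floor((42 + 39)/4) = 20.
  m_3 = 4*20 - 39 = 41, d_3 = (1845 - 41^2)/4 = 164/4 = 41, a_3 = floor((42 + 41)/41) = 2.
  m_4 = 41*2 - 41 = 41, d_4 = (1845 - 41^2)/41 = 164/41 = 4, a_4 = floor((42 + 41)/4) = 20.
  m_5 = 4*20 - 41 = 39, d_5 = (1845 - 39^2)/4 = 324/4 = 81, a_5 = floor((42 + 39)/81) = 1.
  m_6 = 81*1 - 39 = 42, d_6 = (1845 - 42^2)/81 = 81/81 = 1, a_6 = floor((42 + 42)/1) = 84.
  m_7 = 1*84 - 42 = 42, d_7 = (1845 - 42^2)/1 = 81/1 = 81: (m_7, d_7) = (m_1, d_1) = (42, 81), so from here the quotients repeat a_1, ..., a_6; the period length is 6.
So sqrt(1845) = [42; (1, 20, 2, 20, 1, 84)] with period length k = 6.
k is even, so the fundamental solution of x^2 - 1845y^2 = 1 is (p_{k-1}, q_{k-1}) = (p_5, q_5); compute convergents through index 5.
Convergents (p_i = a_i*p_{i-1} + p_{i-2}, q_i = a_i*q_{i-1} + q_{i-2} with p_{-2}=0, p_{-1}=1, q_{-2}=1, q_{-1}=0):
  i=0: a_0=42, p_0 = 42*1 + 0 = 42, q_0 = 42*0 + 1 = 1.
  i=1: a_1=1, p_1 = 1*42 + 1 = 43, q_1 = 1*1 + 0 = 1.
  i=2: a_2=20, p_2 = 20*43 + 42 = 902, q_2 = 20*1 + 1 = 21.
  i=3: a_3=2, p_3 = 2*902 + 43 = 1847, q_3 = 2*21 + 1 = 43.
  i=4: a_4=20, p_4 = 20*1847 + 902 = 37842, q_4 = 20*43 + 21 = 881.
  i=5: a_5=1, p_5 = 1*37842 + 1847 = 39689, q_5 = 1*881 + 43 = 924.
Check: 39689^2 - 1845*924^2 = 1575216721 - 1575216720 = 1, so (x, y) = (39689, 924) solves the equation, and by the theorem it is the least positive solution.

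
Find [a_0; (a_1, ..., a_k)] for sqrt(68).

[8; (4, 16)]

Write x_i = (sqrt(68) + m_i)/d_i with (m_0, d_0) = (0, 1). a_0 = floor(sqrt(68)) = 8, since 8^2 = 64 <= 68 < 81 = 9^2.
Iterate m_{i+1} = d_i*a_i - m_i, d_{i+1} = (68 - m_{i+1}^2)/d_i, a_{i+1} = floor((a_0 + m_{i+1})/d_{i+1}):
  m_1 = 1*8 - 0 = 8, d_1 = (68 - 8^2)/1 = 4/1 = 4, a_1 = floor((8 + 8)/4) = 4.
  m_2 = 4*4 - 8 = 8, d_2 = (68 - 8^2)/4 = 4/4 = 1, a_2 = floor((8 + 8)/1) = 16.
  m_3 = 1*16 - 8 = 8, d_3 = (68 - 8^2)/1 = 4/1 = 4: (m_3, d_3) = (m_1, d_1) = (8, 4), so from here the quotients repeat a_1, a_2; the period length is 2.
Hence the expansion of sqrt(68) is a_0 = 8 followed by the repeating block 4, 16 (period 2).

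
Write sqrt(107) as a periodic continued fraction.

Write x_i = (sqrt(107) + m_i)/d_i with (m_0, d_0) = (0, 1). a_0 = floor(sqrt(107)) = 10, since 10^2 = 100 <= 107 < 121 = 11^2.
Iterate m_{i+1} = d_i*a_i - m_i, d_{i+1} = (107 - m_{i+1}^2)/d_i, a_{i+1} = floor((a_0 + m_{i+1})/d_{i+1}):
  m_1 = 1*10 - 0 = 10, d_1 = (107 - 10^2)/1 = 7/1 = 7, a_1 = floor((10 + 10)/7) = 2.
  m_2 = 7*2 - 10 = 4, d_2 = (107 - 4^2)/7 = 91/7 = 13, a_2 = floor((10 + 4)/13) = 1.
  m_3 = 13*1 - 4 = 9, d_3 = (107 - 9^2)/13 = 26/13 = 2, a_3 = floor((10 + 9)/2) = 9.
  m_4 = 2*9 - 9 = 9, d_4 = (107 - 9^2)/2 = 26/2 = 13, a_4 = floor((10 + 9)/13) = 1.
  m_5 = 13*1 - 9 = 4, d_5 = (107 - 4^2)/13 = 91/13 = 7, a_5 = floor((10 + 4)/7) = 2.
  m_6 = 7*2 - 4 = 10, d_6 = (107 - 10^2)/7 = 7/7 = 1, a_6 = floor((10 + 10)/1) = 20.
  m_7 = 1*20 - 10 = 10, d_7 = (107 - 10^2)/1 = 7/1 = 7: (m_7, d_7) = (m_1, d_1) = (10, 7), so from here the quotients repeat a_1, ..., a_6; the period length is 6.
Hence the expansion of sqrt(107) is a_0 = 10 followed by the repeating block 2, 1, 9, 1, 2, 20 (period 6).

[10; (2, 1, 9, 1, 2, 20)]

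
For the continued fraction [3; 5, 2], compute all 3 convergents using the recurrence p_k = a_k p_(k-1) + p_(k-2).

Using the convergent recurrence p_i = a_i*p_{i-1} + p_{i-2}, q_i = a_i*q_{i-1} + q_{i-2} with p_{-2}=0, p_{-1}=1, q_{-2}=1, q_{-1}=0:
  i=0: a_0=3, p_0 = 3*1 + 0 = 3, q_0 = 3*0 + 1 = 1.
  i=1: a_1=5, p_1 = 5*3 + 1 = 16, q_1 = 5*1 + 0 = 5.
  i=2: a_2=2, p_2 = 2*16 + 3 = 35, q_2 = 2*5 + 1 = 11.

3/1, 16/5, 35/11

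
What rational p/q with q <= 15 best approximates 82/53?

17/11

Expand x = 82/53 as a continued fraction with the Euclidean algorithm:
  82 = 1*53 + 29, so a_0 = 1.
  53 = 1*29 + 24, so a_1 = 1.
  29 = 1*24 + 5, so a_2 = 1.
  24 = 4*5 + 4, so a_3 = 4.
  5 = 1*4 + 1, so a_4 = 1.
  4 = 4*1 + 0, so a_5 = 4.
so x = [1; 1, 1, 4, 1, 4].
Convergents (p_i = a_i*p_{i-1} + p_{i-2}, q_i = a_i*q_{i-1} + q_{i-2} with p_{-2}=0, p_{-1}=1, q_{-2}=1, q_{-1}=0), until the denominator exceeds 15:
  i=0: a_0=1, p_0 = 1*1 + 0 = 1, q_0 = 1*0 + 1 = 1.
  i=1: a_1=1, p_1 = 1*1 + 1 = 2, q_1 = 1*1 + 0 = 1.
  i=2: a_2=1, p_2 = 1*2 + 1 = 3, q_2 = 1*1 + 1 = 2.
  i=3: a_3=4, p_3 = 4*3 + 2 = 14, q_3 = 4*2 + 1 = 9.
  i=4: a_4=1, p_4 = 1*14 + 3 = 17, q_4 = 1*9 + 2 = 11.
  i=5: a_5=4, p_5 = 4*17 + 14 = 82, q_5 = 4*11 + 9 = 53.
q_5 = 53 > 15, so the last convergent with denominator <= 15 is p_4/q_4 = 17/11.
The closest fraction with denominator <= 15 is either p_4/q_4 or the intermediate fraction (k*p_4 + p_3)/(k*q_4 + q_3) with the largest k >= 1 whose denominator stays <= 15; these approach x as k grows, and every other convergent or intermediate fraction in range is farther away.
Largest k: floor((15 - q_3)/q_4) = floor((15 - 9)/11) = 0.
Since k = 0, no intermediate fraction beyond p_4/q_4 has denominator <= 15, so the convergent 17/11 is the closest (its error is |82*11 - 17*53|/(53*11) = 1/583).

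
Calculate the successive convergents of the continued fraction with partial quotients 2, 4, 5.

Using the convergent recurrence p_i = a_i*p_{i-1} + p_{i-2}, q_i = a_i*q_{i-1} + q_{i-2} with p_{-2}=0, p_{-1}=1, q_{-2}=1, q_{-1}=0:
  i=0: a_0=2, p_0 = 2*1 + 0 = 2, q_0 = 2*0 + 1 = 1.
  i=1: a_1=4, p_1 = 4*2 + 1 = 9, q_1 = 4*1 + 0 = 4.
  i=2: a_2=5, p_2 = 5*9 + 2 = 47, q_2 = 5*4 + 1 = 21.

2/1, 9/4, 47/21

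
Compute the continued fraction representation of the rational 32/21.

Run the Euclidean algorithm on 32 and 21; the successive quotients are the partial quotients a_0, a_1, ... (each step inverts the fractional part left over by the previous one):
  32 = 1*21 + 11, so a_0 = 1.
  21 = 1*11 + 10, so a_1 = 1.
  11 = 1*10 + 1, so a_2 = 1.
  10 = 10*1 + 0, so a_3 = 10.
The remainder reaches 0 after 4 divisions, so the expansion has 4 partial quotients, read off in order.

[1; 1, 1, 10]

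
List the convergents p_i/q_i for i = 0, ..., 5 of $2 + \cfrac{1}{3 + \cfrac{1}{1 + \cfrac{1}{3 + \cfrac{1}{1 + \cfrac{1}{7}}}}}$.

Using the convergent recurrence p_i = a_i*p_{i-1} + p_{i-2}, q_i = a_i*q_{i-1} + q_{i-2} with p_{-2}=0, p_{-1}=1, q_{-2}=1, q_{-1}=0:
  i=0: a_0=2, p_0 = 2*1 + 0 = 2, q_0 = 2*0 + 1 = 1.
  i=1: a_1=3, p_1 = 3*2 + 1 = 7, q_1 = 3*1 + 0 = 3.
  i=2: a_2=1, p_2 = 1*7 + 2 = 9, q_2 = 1*3 + 1 = 4.
  i=3: a_3=3, p_3 = 3*9 + 7 = 34, q_3 = 3*4 + 3 = 15.
  i=4: a_4=1, p_4 = 1*34 + 9 = 43, q_4 = 1*15 + 4 = 19.
  i=5: a_5=7, p_5 = 7*43 + 34 = 335, q_5 = 7*19 + 15 = 148.

2/1, 7/3, 9/4, 34/15, 43/19, 335/148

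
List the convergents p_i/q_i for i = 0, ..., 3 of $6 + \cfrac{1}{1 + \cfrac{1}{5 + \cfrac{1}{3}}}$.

6/1, 7/1, 41/6, 130/19

Using the convergent recurrence p_i = a_i*p_{i-1} + p_{i-2}, q_i = a_i*q_{i-1} + q_{i-2} with p_{-2}=0, p_{-1}=1, q_{-2}=1, q_{-1}=0:
  i=0: a_0=6, p_0 = 6*1 + 0 = 6, q_0 = 6*0 + 1 = 1.
  i=1: a_1=1, p_1 = 1*6 + 1 = 7, q_1 = 1*1 + 0 = 1.
  i=2: a_2=5, p_2 = 5*7 + 6 = 41, q_2 = 5*1 + 1 = 6.
  i=3: a_3=3, p_3 = 3*41 + 7 = 130, q_3 = 3*6 + 1 = 19.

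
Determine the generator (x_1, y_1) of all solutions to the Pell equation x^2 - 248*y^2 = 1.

First expand sqrt(248) as a continued fraction. With x_i = (sqrt(248) + m_i)/d_i and (m_0, d_0) = (0, 1): a_0 = floor(sqrt(248)) = 15, since 15^2 = 225 <= 248 < 256 = 16^2.
Iterate m_{i+1} = d_i*a_i - m_i, d_{i+1} = (248 - m_{i+1}^2)/d_i, a_{i+1} = floor((a_0 + m_{i+1})/d_{i+1}):
  m_1 = 1*15 - 0 = 15, d_1 = (248 - 15^2)/1 = 23/1 = 23, a_1 = floor((15 + 15)/23) = 1.
  m_2 = 23*1 - 15 = 8, d_2 = (248 - 8^2)/23 = 184/23 = 8, a_2 = floor((15 + 8)/8) = 2.
  m_3 = 8*2 - 8 = 8, d_3 = (248 - 8^2)/8 = 184/8 = 23, a_3 = floor((15 + 8)/23) = 1.
  m_4 = 23*1 - 8 = 15, d_4 = (248 - 15^2)/23 = 23/23 = 1, a_4 = floor((15 + 15)/1) = 30.
  m_5 = 1*30 - 15 = 15, d_5 = (248 - 15^2)/1 = 23/1 = 23: (m_5, d_5) = (m_1, d_1) = (15, 23), so from here the quotients repeat a_1, ..., a_4; the period length is 4.
So sqrt(248) = [15; (1, 2, 1, 30)] with period length k = 4.
k is even, so the fundamental solution of x^2 - 248y^2 = 1 is (p_{k-1}, q_{k-1}) = (p_3, q_3); compute convergents through index 3.
Convergents (p_i = a_i*p_{i-1} + p_{i-2}, q_i = a_i*q_{i-1} + q_{i-2} with p_{-2}=0, p_{-1}=1, q_{-2}=1, q_{-1}=0):
  i=0: a_0=15, p_0 = 15*1 + 0 = 15, q_0 = 15*0 + 1 = 1.
  i=1: a_1=1, p_1 = 1*15 + 1 = 16, q_1 = 1*1 + 0 = 1.
  i=2: a_2=2, p_2 = 2*16 + 15 = 47, q_2 = 2*1 + 1 = 3.
  i=3: a_3=1, p_3 = 1*47 + 16 = 63, q_3 = 1*3 + 1 = 4.
Check: 63^2 - 248*4^2 = 3969 - 3968 = 1, so (x, y) = (63, 4) solves the equation, and by the theorem it is the least positive solution.

(x, y) = (63, 4)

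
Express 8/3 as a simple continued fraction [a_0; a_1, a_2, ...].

Run the Euclidean algorithm on 8 and 3; the successive quotients are the partial quotients a_0, a_1, ... (each step inverts the fractional part left over by the previous one):
  8 = 2*3 + 2, so a_0 = 2.
  3 = 1*2 + 1, so a_1 = 1.
  2 = 2*1 + 0, so a_2 = 2.
The remainder reaches 0 after 3 divisions, so the expansion has 3 partial quotients, read off in order.

[2; 1, 2]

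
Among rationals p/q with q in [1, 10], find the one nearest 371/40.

65/7

Expand x = 371/40 as a continued fraction with the Euclidean algorithm:
  371 = 9*40 + 11, so a_0 = 9.
  40 = 3*11 + 7, so a_1 = 3.
  11 = 1*7 + 4, so a_2 = 1.
  7 = 1*4 + 3, so a_3 = 1.
  4 = 1*3 + 1, so a_4 = 1.
  3 = 3*1 + 0, so a_5 = 3.
so x = [9; 3, 1, 1, 1, 3].
Convergents (p_i = a_i*p_{i-1} + p_{i-2}, q_i = a_i*q_{i-1} + q_{i-2} with p_{-2}=0, p_{-1}=1, q_{-2}=1, q_{-1}=0), until the denominator exceeds 10:
  i=0: a_0=9, p_0 = 9*1 + 0 = 9, q_0 = 9*0 + 1 = 1.
  i=1: a_1=3, p_1 = 3*9 + 1 = 28, q_1 = 3*1 + 0 = 3.
  i=2: a_2=1, p_2 = 1*28 + 9 = 37, q_2 = 1*3 + 1 = 4.
  i=3: a_3=1, p_3 = 1*37 + 28 = 65, q_3 = 1*4 + 3 = 7.
  i=4: a_4=1, p_4 = 1*65 + 37 = 102, q_4 = 1*7 + 4 = 11.
q_4 = 11 > 10, so the last convergent with denominator <= 10 is p_3/q_3 = 65/7.
The closest fraction with denominator <= 10 is either p_3/q_3 or the intermediate fraction (k*p_3 + p_2)/(k*q_3 + q_2) with the largest k >= 1 whose denominator stays <= 10; these approach x as k grows, and every other convergent or intermediate fraction in range is farther away.
Largest k: floor((10 - q_2)/q_3) = floor((10 - 4)/7) = 0.
Since k = 0, no intermediate fraction beyond p_3/q_3 has denominator <= 10, so the convergent 65/7 is the closest (its error is |371*7 - 65*40|/(40*7) = 3/280).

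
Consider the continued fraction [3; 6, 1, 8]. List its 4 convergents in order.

Using the convergent recurrence p_i = a_i*p_{i-1} + p_{i-2}, q_i = a_i*q_{i-1} + q_{i-2} with p_{-2}=0, p_{-1}=1, q_{-2}=1, q_{-1}=0:
  i=0: a_0=3, p_0 = 3*1 + 0 = 3, q_0 = 3*0 + 1 = 1.
  i=1: a_1=6, p_1 = 6*3 + 1 = 19, q_1 = 6*1 + 0 = 6.
  i=2: a_2=1, p_2 = 1*19 + 3 = 22, q_2 = 1*6 + 1 = 7.
  i=3: a_3=8, p_3 = 8*22 + 19 = 195, q_3 = 8*7 + 6 = 62.

3/1, 19/6, 22/7, 195/62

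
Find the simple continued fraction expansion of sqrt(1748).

[41; (1, 4, 4, 4, 1, 82)]

Write x_i = (sqrt(1748) + m_i)/d_i with (m_0, d_0) = (0, 1). a_0 = floor(sqrt(1748)) = 41, since 41^2 = 1681 <= 1748 < 1764 = 42^2.
Iterate m_{i+1} = d_i*a_i - m_i, d_{i+1} = (1748 - m_{i+1}^2)/d_i, a_{i+1} = floor((a_0 + m_{i+1})/d_{i+1}):
  m_1 = 1*41 - 0 = 41, d_1 = (1748 - 41^2)/1 = 67/1 = 67, a_1 = floor((41 + 41)/67) = 1.
  m_2 = 67*1 - 41 = 26, d_2 = (1748 - 26^2)/67 = 1072/67 = 16, a_2 = floor((41 + 26)/16) = 4.
  m_3 = 16*4 - 26 = 38, d_3 = (1748 - 38^2)/16 = 304/16 = 19, a_3 = floor((41 + 38)/19) = 4.
  m_4 = 19*4 - 38 = 38, d_4 = (1748 - 38^2)/19 = 304/19 = 16, a_4 = floor((41 + 38)/16) = 4.
  m_5 = 16*4 - 38 = 26, d_5 = (1748 - 26^2)/16 = 1072/16 = 67, a_5 = floor((41 + 26)/67) = 1.
  m_6 = 67*1 - 26 = 41, d_6 = (1748 - 41^2)/67 = 67/67 = 1, a_6 = floor((41 + 41)/1) = 82.
  m_7 = 1*82 - 41 = 41, d_7 = (1748 - 41^2)/1 = 67/1 = 67: (m_7, d_7) = (m_1, d_1) = (41, 67), so from here the quotients repeat a_1, ..., a_6; the period length is 6.
Hence the expansion of sqrt(1748) is a_0 = 41 followed by the repeating block 1, 4, 4, 4, 1, 82 (period 6).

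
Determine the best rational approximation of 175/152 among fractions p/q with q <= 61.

38/33

Expand x = 175/152 as a continued fraction with the Euclidean algorithm:
  175 = 1*152 + 23, so a_0 = 1.
  152 = 6*23 + 14, so a_1 = 6.
  23 = 1*14 + 9, so a_2 = 1.
  14 = 1*9 + 5, so a_3 = 1.
  9 = 1*5 + 4, so a_4 = 1.
  5 = 1*4 + 1, so a_5 = 1.
  4 = 4*1 + 0, so a_6 = 4.
so x = [1; 6, 1, 1, 1, 1, 4].
Convergents (p_i = a_i*p_{i-1} + p_{i-2}, q_i = a_i*q_{i-1} + q_{i-2} with p_{-2}=0, p_{-1}=1, q_{-2}=1, q_{-1}=0), until the denominator exceeds 61:
  i=0: a_0=1, p_0 = 1*1 + 0 = 1, q_0 = 1*0 + 1 = 1.
  i=1: a_1=6, p_1 = 6*1 + 1 = 7, q_1 = 6*1 + 0 = 6.
  i=2: a_2=1, p_2 = 1*7 + 1 = 8, q_2 = 1*6 + 1 = 7.
  i=3: a_3=1, p_3 = 1*8 + 7 = 15, q_3 = 1*7 + 6 = 13.
  i=4: a_4=1, p_4 = 1*15 + 8 = 23, q_4 = 1*13 + 7 = 20.
  i=5: a_5=1, p_5 = 1*23 + 15 = 38, q_5 = 1*20 + 13 = 33.
  i=6: a_6=4, p_6 = 4*38 + 23 = 175, q_6 = 4*33 + 20 = 152.
q_6 = 152 > 61, so the last convergent with denominator <= 61 is p_5/q_5 = 38/33.
The closest fraction with denominator <= 61 is either p_5/q_5 or the intermediate fraction (k*p_5 + p_4)/(k*q_5 + q_4) with the largest k >= 1 whose denominator stays <= 61; these approach x as k grows, and every other convergent or intermediate fraction in range is farther away.
Largest k: floor((61 - q_4)/q_5) = floor((61 - 20)/33) = 1.
That gives (1*38 + 23)/(1*33 + 20) = 61/53.
Compare the errors: |x - 38/33| = |175*33 - 38*152|/(152*33) = 1/5016, and |x - 61/53| = |175*53 - 61*152|/(152*53) = 3/8056.
Cross-multiplying, 1*8056 = 8056 < 15048 = 3*5016, so 1/5016 is smaller: the convergent 38/33 is closer to x than 61/53.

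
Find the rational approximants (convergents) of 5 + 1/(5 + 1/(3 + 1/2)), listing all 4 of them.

Using the convergent recurrence p_i = a_i*p_{i-1} + p_{i-2}, q_i = a_i*q_{i-1} + q_{i-2} with p_{-2}=0, p_{-1}=1, q_{-2}=1, q_{-1}=0:
  i=0: a_0=5, p_0 = 5*1 + 0 = 5, q_0 = 5*0 + 1 = 1.
  i=1: a_1=5, p_1 = 5*5 + 1 = 26, q_1 = 5*1 + 0 = 5.
  i=2: a_2=3, p_2 = 3*26 + 5 = 83, q_2 = 3*5 + 1 = 16.
  i=3: a_3=2, p_3 = 2*83 + 26 = 192, q_3 = 2*16 + 5 = 37.

5/1, 26/5, 83/16, 192/37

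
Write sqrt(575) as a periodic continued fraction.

Write x_i = (sqrt(575) + m_i)/d_i with (m_0, d_0) = (0, 1). a_0 = floor(sqrt(575)) = 23, since 23^2 = 529 <= 575 < 576 = 24^2.
Iterate m_{i+1} = d_i*a_i - m_i, d_{i+1} = (575 - m_{i+1}^2)/d_i, a_{i+1} = floor((a_0 + m_{i+1})/d_{i+1}):
  m_1 = 1*23 - 0 = 23, d_1 = (575 - 23^2)/1 = 46/1 = 46, a_1 = floor((23 + 23)/46) = 1.
  m_2 = 46*1 - 23 = 23, d_2 = (575 - 23^2)/46 = 46/46 = 1, a_2 = floor((23 + 23)/1) = 46.
  m_3 = 1*46 - 23 = 23, d_3 = (575 - 23^2)/1 = 46/1 = 46: (m_3, d_3) = (m_1, d_1) = (23, 46), so from here the quotients repeat a_1, a_2; the period length is 2.
Hence the expansion of sqrt(575) is a_0 = 23 followed by the repeating block 1, 46 (period 2).

[23; (1, 46)]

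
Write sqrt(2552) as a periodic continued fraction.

[50; (1, 1, 13, 1, 13, 1, 1, 100)]

Write x_i = (sqrt(2552) + m_i)/d_i with (m_0, d_0) = (0, 1). a_0 = floor(sqrt(2552)) = 50, since 50^2 = 2500 <= 2552 < 2601 = 51^2.
Iterate m_{i+1} = d_i*a_i - m_i, d_{i+1} = (2552 - m_{i+1}^2)/d_i, a_{i+1} = floor((a_0 + m_{i+1})/d_{i+1}):
  m_1 = 1*50 - 0 = 50, d_1 = (2552 - 50^2)/1 = 52/1 = 52, a_1 = floor((50 + 50)/52) = 1.
  m_2 = 52*1 - 50 = 2, d_2 = (2552 - 2^2)/52 = 2548/52 = 49, a_2 = floor((50 + 2)/49) = 1.
  m_3 = 49*1 - 2 = 47, d_3 = (2552 - 47^2)/49 = 343/49 = 7, a_3 = floor((50 + 47)/7) = 13.
  m_4 = 7*13 - 47 = 44, d_4 = (2552 - 44^2)/7 = 616/7 = 88, a_4 = floor((50 + 44)/88) = 1.
  m_5 = 88*1 - 44 = 44, d_5 = (2552 - 44^2)/88 = 616/88 = 7, a_5 = floor((50 + 44)/7) = 13.
  m_6 = 7*13 - 44 = 47, d_6 = (2552 - 47^2)/7 = 343/7 = 49, a_6 = floor((50 + 47)/49) = 1.
  m_7 = 49*1 - 47 = 2, d_7 = (2552 - 2^2)/49 = 2548/49 = 52, a_7 = floor((50 + 2)/52) = 1.
  m_8 = 52*1 - 2 = 50, d_8 = (2552 - 50^2)/52 = 52/52 = 1, a_8 = floor((50 + 50)/1) = 100.
  m_9 = 1*100 - 50 = 50, d_9 = (2552 - 50^2)/1 = 52/1 = 52: (m_9, d_9) = (m_1, d_1) = (50, 52), so from here the quotients repeat a_1, ..., a_8; the period length is 8.
Hence the expansion of sqrt(2552) is a_0 = 50 followed by the repeating block 1, 1, 13, 1, 13, 1, 1, 100 (period 8).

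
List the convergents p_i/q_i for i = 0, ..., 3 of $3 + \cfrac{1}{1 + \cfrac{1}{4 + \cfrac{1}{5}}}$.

Using the convergent recurrence p_i = a_i*p_{i-1} + p_{i-2}, q_i = a_i*q_{i-1} + q_{i-2} with p_{-2}=0, p_{-1}=1, q_{-2}=1, q_{-1}=0:
  i=0: a_0=3, p_0 = 3*1 + 0 = 3, q_0 = 3*0 + 1 = 1.
  i=1: a_1=1, p_1 = 1*3 + 1 = 4, q_1 = 1*1 + 0 = 1.
  i=2: a_2=4, p_2 = 4*4 + 3 = 19, q_2 = 4*1 + 1 = 5.
  i=3: a_3=5, p_3 = 5*19 + 4 = 99, q_3 = 5*5 + 1 = 26.

3/1, 4/1, 19/5, 99/26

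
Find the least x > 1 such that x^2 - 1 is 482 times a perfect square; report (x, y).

(x, y) = (483, 22)

First expand sqrt(482) as a continued fraction. With x_i = (sqrt(482) + m_i)/d_i and (m_0, d_0) = (0, 1): a_0 = floor(sqrt(482)) = 21, since 21^2 = 441 <= 482 < 484 = 22^2.
Iterate m_{i+1} = d_i*a_i - m_i, d_{i+1} = (482 - m_{i+1}^2)/d_i, a_{i+1} = floor((a_0 + m_{i+1})/d_{i+1}):
  m_1 = 1*21 - 0 = 21, d_1 = (482 - 21^2)/1 = 41/1 = 41, a_1 = floor((21 + 21)/41) = 1.
  m_2 = 41*1 - 21 = 20, d_2 = (482 - 20^2)/41 = 82/41 = 2, a_2 = floor((21 + 20)/2) = 20.
  m_3 = 2*20 - 20 = 20, d_3 = (482 - 20^2)/2 = 82/2 = 41, a_3 = floor((21 + 20)/41) = 1.
  m_4 = 41*1 - 20 = 21, d_4 = (482 - 21^2)/41 = 41/41 = 1, a_4 = floor((21 + 21)/1) = 42.
  m_5 = 1*42 - 21 = 21, d_5 = (482 - 21^2)/1 = 41/1 = 41: (m_5, d_5) = (m_1, d_1) = (21, 41), so from here the quotients repeat a_1, ..., a_4; the period length is 4.
So sqrt(482) = [21; (1, 20, 1, 42)] with period length k = 4.
k is even, so the fundamental solution of x^2 - 482y^2 = 1 is (p_{k-1}, q_{k-1}) = (p_3, q_3); compute convergents through index 3.
Convergents (p_i = a_i*p_{i-1} + p_{i-2}, q_i = a_i*q_{i-1} + q_{i-2} with p_{-2}=0, p_{-1}=1, q_{-2}=1, q_{-1}=0):
  i=0: a_0=21, p_0 = 21*1 + 0 = 21, q_0 = 21*0 + 1 = 1.
  i=1: a_1=1, p_1 = 1*21 + 1 = 22, q_1 = 1*1 + 0 = 1.
  i=2: a_2=20, p_2 = 20*22 + 21 = 461, q_2 = 20*1 + 1 = 21.
  i=3: a_3=1, p_3 = 1*461 + 22 = 483, q_3 = 1*21 + 1 = 22.
Check: 483^2 - 482*22^2 = 233289 - 233288 = 1, so (x, y) = (483, 22) solves the equation, and by the theorem it is the least positive solution.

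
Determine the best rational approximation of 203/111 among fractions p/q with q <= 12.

Expand x = 203/111 as a continued fraction with the Euclidean algorithm:
  203 = 1*111 + 92, so a_0 = 1.
  111 = 1*92 + 19, so a_1 = 1.
  92 = 4*19 + 16, so a_2 = 4.
  19 = 1*16 + 3, so a_3 = 1.
  16 = 5*3 + 1, so a_4 = 5.
  3 = 3*1 + 0, so a_5 = 3.
so x = [1; 1, 4, 1, 5, 3].
Convergents (p_i = a_i*p_{i-1} + p_{i-2}, q_i = a_i*q_{i-1} + q_{i-2} with p_{-2}=0, p_{-1}=1, q_{-2}=1, q_{-1}=0), until the denominator exceeds 12:
  i=0: a_0=1, p_0 = 1*1 + 0 = 1, q_0 = 1*0 + 1 = 1.
  i=1: a_1=1, p_1 = 1*1 + 1 = 2, q_1 = 1*1 + 0 = 1.
  i=2: a_2=4, p_2 = 4*2 + 1 = 9, q_2 = 4*1 + 1 = 5.
  i=3: a_3=1, p_3 = 1*9 + 2 = 11, q_3 = 1*5 + 1 = 6.
  i=4: a_4=5, p_4 = 5*11 + 9 = 64, q_4 = 5*6 + 5 = 35.
q_4 = 35 > 12, so the last convergent with denominator <= 12 is p_3/q_3 = 11/6.
The closest fraction with denominator <= 12 is either p_3/q_3 or the intermediate fraction (k*p_3 + p_2)/(k*q_3 + q_2) with the largest k >= 1 whose denominator stays <= 12; these approach x as k grows, and every other convergent or intermediate fraction in range is farther away.
Largest k: floor((12 - q_2)/q_3) = floor((12 - 5)/6) = 1.
That gives (1*11 + 9)/(1*6 + 5) = 20/11.
Compare the errors: |x - 11/6| = |203*6 - 11*111|/(111*6) = 3/666, and |x - 20/11| = |203*11 - 20*111|/(111*11) = 13/1221.
Cross-multiplying, 3*1221 = 3663 < 8658 = 13*666, so 3/666 is smaller: the convergent 11/6 is closer to x than 20/11.

11/6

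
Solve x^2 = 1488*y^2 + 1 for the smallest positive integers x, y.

(x, y) = (12151, 315)

First expand sqrt(1488) as a continued fraction. With x_i = (sqrt(1488) + m_i)/d_i and (m_0, d_0) = (0, 1): a_0 = floor(sqrt(1488)) = 38, since 38^2 = 1444 <= 1488 < 1521 = 39^2.
Iterate m_{i+1} = d_i*a_i - m_i, d_{i+1} = (1488 - m_{i+1}^2)/d_i, a_{i+1} = floor((a_0 + m_{i+1})/d_{i+1}):
  m_1 = 1*38 - 0 = 38, d_1 = (1488 - 38^2)/1 = 44/1 = 44, a_1 = floor((38 + 38)/44) = 1.
  m_2 = 44*1 - 38 = 6, d_2 = (1488 - 6^2)/44 = 1452/44 = 33, a_2 = floor((38 + 6)/33) = 1.
  m_3 = 33*1 - 6 = 27, d_3 = (1488 - 27^2)/33 = 759/33 = 23, a_3 = floor((38 + 27)/23) = 2.
  m_4 = 23*2 - 27 = 19, d_4 = (1488 - 19^2)/23 = 1127/23 = 49, a_4 = floor((38 + 19)/49) = 1.
  m_5 = 49*1 - 19 = 30, d_5 = (1488 - 30^2)/49 = 588/49 = 12, a_5 = floor((38 + 30)/12) = 5.
  m_6 = 12*5 - 30 = 30, d_6 = (1488 - 30^2)/12 = 588/12 = 49, a_6 = floor((38 + 30)/49) = 1.
  m_7 = 49*1 - 30 = 19, d_7 = (1488 - 19^2)/49 = 1127/49 = 23, a_7 = floor((38 + 19)/23) = 2.
  m_8 = 23*2 - 19 = 27, d_8 = (1488 - 27^2)/23 = 759/23 = 33, a_8 = floor((38 + 27)/33) = 1.
  m_9 = 33*1 - 27 = 6, d_9 = (1488 - 6^2)/33 = 1452/33 = 44, a_9 = floor((38 + 6)/44) = 1.
  m_10 = 44*1 - 6 = 38, d_10 = (1488 - 38^2)/44 = 44/44 = 1, a_10 = floor((38 + 38)/1) = 76.
  m_11 = 1*76 - 38 = 38, d_11 = (1488 - 38^2)/1 = 44/1 = 44: (m_11, d_11) = (m_1, d_1) = (38, 44), so from here the quotients repeat a_1, ..., a_10; the period length is 10.
So sqrt(1488) = [38; (1, 1, 2, 1, 5, 1, 2, 1, 1, 76)] with period length k = 10.
k is even, so the fundamental solution of x^2 - 1488y^2 = 1 is (p_{k-1}, q_{k-1}) = (p_9, q_9); compute convergents through index 9.
Convergents (p_i = a_i*p_{i-1} + p_{i-2}, q_i = a_i*q_{i-1} + q_{i-2} with p_{-2}=0, p_{-1}=1, q_{-2}=1, q_{-1}=0):
  i=0: a_0=38, p_0 = 38*1 + 0 = 38, q_0 = 38*0 + 1 = 1.
  i=1: a_1=1, p_1 = 1*38 + 1 = 39, q_1 = 1*1 + 0 = 1.
  i=2: a_2=1, p_2 = 1*39 + 38 = 77, q_2 = 1*1 + 1 = 2.
  i=3: a_3=2, p_3 = 2*77 + 39 = 193, q_3 = 2*2 + 1 = 5.
  i=4: a_4=1, p_4 = 1*193 + 77 = 270, q_4 = 1*5 + 2 = 7.
  i=5: a_5=5, p_5 = 5*270 + 193 = 1543, q_5 = 5*7 + 5 = 40.
  i=6: a_6=1, p_6 = 1*1543 + 270 = 1813, q_6 = 1*40 + 7 = 47.
  i=7: a_7=2, p_7 = 2*1813 + 1543 = 5169, q_7 = 2*47 + 40 = 134.
  i=8: a_8=1, p_8 = 1*5169 + 1813 = 6982, q_8 = 1*134 + 47 = 181.
  i=9: a_9=1, p_9 = 1*6982 + 5169 = 12151, q_9 = 1*181 + 134 = 315.
Check: 12151^2 - 1488*315^2 = 147646801 - 147646800 = 1, so (x, y) = (12151, 315) solves the equation, and by the theorem it is the least positive solution.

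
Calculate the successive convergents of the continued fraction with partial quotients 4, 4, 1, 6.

4/1, 17/4, 21/5, 143/34

Using the convergent recurrence p_i = a_i*p_{i-1} + p_{i-2}, q_i = a_i*q_{i-1} + q_{i-2} with p_{-2}=0, p_{-1}=1, q_{-2}=1, q_{-1}=0:
  i=0: a_0=4, p_0 = 4*1 + 0 = 4, q_0 = 4*0 + 1 = 1.
  i=1: a_1=4, p_1 = 4*4 + 1 = 17, q_1 = 4*1 + 0 = 4.
  i=2: a_2=1, p_2 = 1*17 + 4 = 21, q_2 = 1*4 + 1 = 5.
  i=3: a_3=6, p_3 = 6*21 + 17 = 143, q_3 = 6*5 + 4 = 34.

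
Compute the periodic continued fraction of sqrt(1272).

[35; (1, 1, 1, 70)]

Write x_i = (sqrt(1272) + m_i)/d_i with (m_0, d_0) = (0, 1). a_0 = floor(sqrt(1272)) = 35, since 35^2 = 1225 <= 1272 < 1296 = 36^2.
Iterate m_{i+1} = d_i*a_i - m_i, d_{i+1} = (1272 - m_{i+1}^2)/d_i, a_{i+1} = floor((a_0 + m_{i+1})/d_{i+1}):
  m_1 = 1*35 - 0 = 35, d_1 = (1272 - 35^2)/1 = 47/1 = 47, a_1 = floor((35 + 35)/47) = 1.
  m_2 = 47*1 - 35 = 12, d_2 = (1272 - 12^2)/47 = 1128/47 = 24, a_2 = floor((35 + 12)/24) = 1.
  m_3 = 24*1 - 12 = 12, d_3 = (1272 - 12^2)/24 = 1128/24 = 47, a_3 = floor((35 + 12)/47) = 1.
  m_4 = 47*1 - 12 = 35, d_4 = (1272 - 35^2)/47 = 47/47 = 1, a_4 = floor((35 + 35)/1) = 70.
  m_5 = 1*70 - 35 = 35, d_5 = (1272 - 35^2)/1 = 47/1 = 47: (m_5, d_5) = (m_1, d_1) = (35, 47), so from here the quotients repeat a_1, ..., a_4; the period length is 4.
Hence the expansion of sqrt(1272) is a_0 = 35 followed by the repeating block 1, 1, 1, 70 (period 4).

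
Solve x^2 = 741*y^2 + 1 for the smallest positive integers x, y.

(x, y) = (7352695, 270108)

First expand sqrt(741) as a continued fraction. With x_i = (sqrt(741) + m_i)/d_i and (m_0, d_0) = (0, 1): a_0 = floor(sqrt(741)) = 27, since 27^2 = 729 <= 741 < 784 = 28^2.
Iterate m_{i+1} = d_i*a_i - m_i, d_{i+1} = (741 - m_{i+1}^2)/d_i, a_{i+1} = floor((a_0 + m_{i+1})/d_{i+1}):
  m_1 = 1*27 - 0 = 27, d_1 = (741 - 27^2)/1 = 12/1 = 12, a_1 = floor((27 + 27)/12) = 4.
  m_2 = 12*4 - 27 = 21, d_2 = (741 - 21^2)/12 = 300/12 = 25, a_2 = floor((27 + 21)/25) = 1.
  m_3 = 25*1 - 21 = 4, d_3 = (741 - 4^2)/25 = 725/25 = 29, a_3 = floor((27 + 4)/29) = 1.
  m_4 = 29*1 - 4 = 25, d_4 = (741 - 25^2)/29 = 116/29 = 4, a_4 = floor((27 + 25)/4) = 13.
  m_5 = 4*13 - 25 = 27, d_5 = (741 - 27^2)/4 = 12/4 = 3, a_5 = floor((27 + 27)/3) = 18.
  m_6 = 3*18 - 27 = 27, d_6 = (741 - 27^2)/3 = 12/3 = 4, a_6 = floor((27 + 27)/4) = 13.
  m_7 = 4*13 - 27 = 25, d_7 = (741 - 25^2)/4 = 116/4 = 29, a_7 = floor((27 + 25)/29) = 1.
  m_8 = 29*1 - 25 = 4, d_8 = (741 - 4^2)/29 = 725/29 = 25, a_8 = floor((27 + 4)/25) = 1.
  m_9 = 25*1 - 4 = 21, d_9 = (741 - 21^2)/25 = 300/25 = 12, a_9 = floor((27 + 21)/12) = 4.
  m_10 = 12*4 - 21 = 27, d_10 = (741 - 27^2)/12 = 12/12 = 1, a_10 = floor((27 + 27)/1) = 54.
  m_11 = 1*54 - 27 = 27, d_11 = (741 - 27^2)/1 = 12/1 = 12: (m_11, d_11) = (m_1, d_1) = (27, 12), so from here the quotients repeat a_1, ..., a_10; the period length is 10.
So sqrt(741) = [27; (4, 1, 1, 13, 18, 13, 1, 1, 4, 54)] with period length k = 10.
k is even, so the fundamental solution of x^2 - 741y^2 = 1 is (p_{k-1}, q_{k-1}) = (p_9, q_9); compute convergents through index 9.
Convergents (p_i = a_i*p_{i-1} + p_{i-2}, q_i = a_i*q_{i-1} + q_{i-2} with p_{-2}=0, p_{-1}=1, q_{-2}=1, q_{-1}=0):
  i=0: a_0=27, p_0 = 27*1 + 0 = 27, q_0 = 27*0 + 1 = 1.
  i=1: a_1=4, p_1 = 4*27 + 1 = 109, q_1 = 4*1 + 0 = 4.
  i=2: a_2=1, p_2 = 1*109 + 27 = 136, q_2 = 1*4 + 1 = 5.
  i=3: a_3=1, p_3 = 1*136 + 109 = 245, q_3 = 1*5 + 4 = 9.
  i=4: a_4=13, p_4 = 13*245 + 136 = 3321, q_4 = 13*9 + 5 = 122.
  i=5: a_5=18, p_5 = 18*3321 + 245 = 60023, q_5 = 18*122 + 9 = 2205.
  i=6: a_6=13, p_6 = 13*60023 + 3321 = 783620, q_6 = 13*2205 + 122 = 28787.
  i=7: a_7=1, p_7 = 1*783620 + 60023 = 843643, q_7 = 1*28787 + 2205 = 30992.
  i=8: a_8=1, p_8 = 1*843643 + 783620 = 1627263, q_8 = 1*30992 + 28787 = 59779.
  i=9: a_9=4, p_9 = 4*1627263 + 843643 = 7352695, q_9 = 4*59779 + 30992 = 270108.
Check: 7352695^2 - 741*270108^2 = 54062123763025 - 54062123763024 = 1, so (x, y) = (7352695, 270108) solves the equation, and by the theorem it is the least positive solution.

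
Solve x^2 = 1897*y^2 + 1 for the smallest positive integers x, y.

(x, y) = (43903, 1008)

First expand sqrt(1897) as a continued fraction. With x_i = (sqrt(1897) + m_i)/d_i and (m_0, d_0) = (0, 1): a_0 = floor(sqrt(1897)) = 43, since 43^2 = 1849 <= 1897 < 1936 = 44^2.
Iterate m_{i+1} = d_i*a_i - m_i, d_{i+1} = (1897 - m_{i+1}^2)/d_i, a_{i+1} = floor((a_0 + m_{i+1})/d_{i+1}):
  m_1 = 1*43 - 0 = 43, d_1 = (1897 - 43^2)/1 = 48/1 = 48, a_1 = floor((43 + 43)/48) = 1.
  m_2 = 48*1 - 43 = 5, d_2 = (1897 - 5^2)/48 = 1872/48 = 39, a_2 = floor((43 + 5)/39) = 1.
  m_3 = 39*1 - 5 = 34, d_3 = (1897 - 34^2)/39 = 741/39 = 19, a_3 = floor((43 + 34)/19) = 4.
  m_4 = 19*4 - 34 = 42, d_4 = (1897 - 42^2)/19 = 133/19 = 7, a_4 = floor((43 + 42)/7) = 12.
  m_5 = 7*12 - 42 = 42, d_5 = (1897 - 42^2)/7 = 133/7 = 19, a_5 = floor((43 + 42)/19) = 4.
  m_6 = 19*4 - 42 = 34, d_6 = (1897 - 34^2)/19 = 741/19 = 39, a_6 = floor((43 + 34)/39) = 1.
  m_7 = 39*1 - 34 = 5, d_7 = (1897 - 5^2)/39 = 1872/39 = 48, a_7 = floor((43 + 5)/48) = 1.
  m_8 = 48*1 - 5 = 43, d_8 = (1897 - 43^2)/48 = 48/48 = 1, a_8 = floor((43 + 43)/1) = 86.
  m_9 = 1*86 - 43 = 43, d_9 = (1897 - 43^2)/1 = 48/1 = 48: (m_9, d_9) = (m_1, d_1) = (43, 48), so from here the quotients repeat a_1, ..., a_8; the period length is 8.
So sqrt(1897) = [43; (1, 1, 4, 12, 4, 1, 1, 86)] with period length k = 8.
k is even, so the fundamental solution of x^2 - 1897y^2 = 1 is (p_{k-1}, q_{k-1}) = (p_7, q_7); compute convergents through index 7.
Convergents (p_i = a_i*p_{i-1} + p_{i-2}, q_i = a_i*q_{i-1} + q_{i-2} with p_{-2}=0, p_{-1}=1, q_{-2}=1, q_{-1}=0):
  i=0: a_0=43, p_0 = 43*1 + 0 = 43, q_0 = 43*0 + 1 = 1.
  i=1: a_1=1, p_1 = 1*43 + 1 = 44, q_1 = 1*1 + 0 = 1.
  i=2: a_2=1, p_2 = 1*44 + 43 = 87, q_2 = 1*1 + 1 = 2.
  i=3: a_3=4, p_3 = 4*87 + 44 = 392, q_3 = 4*2 + 1 = 9.
  i=4: a_4=12, p_4 = 12*392 + 87 = 4791, q_4 = 12*9 + 2 = 110.
  i=5: a_5=4, p_5 = 4*4791 + 392 = 19556, q_5 = 4*110 + 9 = 449.
  i=6: a_6=1, p_6 = 1*19556 + 4791 = 24347, q_6 = 1*449 + 110 = 559.
  i=7: a_7=1, p_7 = 1*24347 + 19556 = 43903, q_7 = 1*559 + 449 = 1008.
Check: 43903^2 - 1897*1008^2 = 1927473409 - 1927473408 = 1, so (x, y) = (43903, 1008) solves the equation, and by the theorem it is the least positive solution.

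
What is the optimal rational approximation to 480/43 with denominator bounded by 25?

279/25

Expand x = 480/43 as a continued fraction with the Euclidean algorithm:
  480 = 11*43 + 7, so a_0 = 11.
  43 = 6*7 + 1, so a_1 = 6.
  7 = 7*1 + 0, so a_2 = 7.
so x = [11; 6, 7].
Convergents (p_i = a_i*p_{i-1} + p_{i-2}, q_i = a_i*q_{i-1} + q_{i-2} with p_{-2}=0, p_{-1}=1, q_{-2}=1, q_{-1}=0), until the denominator exceeds 25:
  i=0: a_0=11, p_0 = 11*1 + 0 = 11, q_0 = 11*0 + 1 = 1.
  i=1: a_1=6, p_1 = 6*11 + 1 = 67, q_1 = 6*1 + 0 = 6.
  i=2: a_2=7, p_2 = 7*67 + 11 = 480, q_2 = 7*6 + 1 = 43.
q_2 = 43 > 25, so the last convergent with denominator <= 25 is p_1/q_1 = 67/6.
The closest fraction with denominator <= 25 is either p_1/q_1 or the intermediate fraction (k*p_1 + p_0)/(k*q_1 + q_0) with the largest k >= 1 whose denominator stays <= 25; these approach x as k grows, and every other convergent or intermediate fraction in range is farther away.
Largest k: floor((25 - q_0)/q_1) = floor((25 - 1)/6) = 4.
That gives (4*67 + 11)/(4*6 + 1) = 279/25.
Compare the errors: |x - 67/6| = |480*6 - 67*43|/(43*6) = 1/258, and |x - 279/25| = |480*25 - 279*43|/(43*25) = 3/1075.
Cross-multiplying, 3*258 = 774 < 1075 = 1*1075, so 3/1075 is smaller: the intermediate fraction 279/25 is closer to x than 67/6.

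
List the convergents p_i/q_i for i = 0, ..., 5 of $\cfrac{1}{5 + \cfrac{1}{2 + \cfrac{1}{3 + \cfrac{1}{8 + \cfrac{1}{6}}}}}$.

Using the convergent recurrence p_i = a_i*p_{i-1} + p_{i-2}, q_i = a_i*q_{i-1} + q_{i-2} with p_{-2}=0, p_{-1}=1, q_{-2}=1, q_{-1}=0:
  i=0: a_0=0, p_0 = 0*1 + 0 = 0, q_0 = 0*0 + 1 = 1.
  i=1: a_1=5, p_1 = 5*0 + 1 = 1, q_1 = 5*1 + 0 = 5.
  i=2: a_2=2, p_2 = 2*1 + 0 = 2, q_2 = 2*5 + 1 = 11.
  i=3: a_3=3, p_3 = 3*2 + 1 = 7, q_3 = 3*11 + 5 = 38.
  i=4: a_4=8, p_4 = 8*7 + 2 = 58, q_4 = 8*38 + 11 = 315.
  i=5: a_5=6, p_5 = 6*58 + 7 = 355, q_5 = 6*315 + 38 = 1928.

0/1, 1/5, 2/11, 7/38, 58/315, 355/1928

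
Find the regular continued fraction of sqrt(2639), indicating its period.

Write x_i = (sqrt(2639) + m_i)/d_i with (m_0, d_0) = (0, 1). a_0 = floor(sqrt(2639)) = 51, since 51^2 = 2601 <= 2639 < 2704 = 52^2.
Iterate m_{i+1} = d_i*a_i - m_i, d_{i+1} = (2639 - m_{i+1}^2)/d_i, a_{i+1} = floor((a_0 + m_{i+1})/d_{i+1}):
  m_1 = 1*51 - 0 = 51, d_1 = (2639 - 51^2)/1 = 38/1 = 38, a_1 = floor((51 + 51)/38) = 2.
  m_2 = 38*2 - 51 = 25, d_2 = (2639 - 25^2)/38 = 2014/38 = 53, a_2 = floor((51 + 25)/53) = 1.
  m_3 = 53*1 - 25 = 28, d_3 = (2639 - 28^2)/53 = 1855/53 = 35, a_3 = floor((51 + 28)/35) = 2.
  m_4 = 35*2 - 28 = 42, d_4 = (2639 - 42^2)/35 = 875/35 = 25, a_4 = floor((51 + 42)/25) = 3.
  m_5 = 25*3 - 42 = 33, d_5 = (2639 - 33^2)/25 = 1550/25 = 62, a_5 = floor((51 + 33)/62) = 1.
  m_6 = 62*1 - 33 = 29, d_6 = (2639 - 29^2)/62 = 1798/62 = 29, a_6 = floor((51 + 29)/29) = 2.
  m_7 = 29*2 - 29 = 29, d_7 = (2639 - 29^2)/29 = 1798/29 = 62, a_7 = floor((51 + 29)/62) = 1.
  m_8 = 62*1 - 29 = 33, d_8 = (2639 - 33^2)/62 = 1550/62 = 25, a_8 = floor((51 + 33)/25) = 3.
  m_9 = 25*3 - 33 = 42, d_9 = (2639 - 42^2)/25 = 875/25 = 35, a_9 = floor((51 + 42)/35) = 2.
  m_10 = 35*2 - 42 = 28, d_10 = (2639 - 28^2)/35 = 1855/35 = 53, a_10 = floor((51 + 28)/53) = 1.
  m_11 = 53*1 - 28 = 25, d_11 = (2639 - 25^2)/53 = 2014/53 = 38, a_11 = floor((51 + 25)/38) = 2.
  m_12 = 38*2 - 25 = 51, d_12 = (2639 - 51^2)/38 = 38/38 = 1, a_12 = floor((51 + 51)/1) = 102.
  m_13 = 1*102 - 51 = 51, d_13 = (2639 - 51^2)/1 = 38/1 = 38: (m_13, d_13) = (m_1, d_1) = (51, 38), so from here the quotients repeat a_1, ..., a_12; the period length is 12.
Hence the expansion of sqrt(2639) is a_0 = 51 followed by the repeating block 2, 1, 2, 3, 1, 2, 1, 3, 2, 1, 2, 102 (period 12).

[51; (2, 1, 2, 3, 1, 2, 1, 3, 2, 1, 2, 102)]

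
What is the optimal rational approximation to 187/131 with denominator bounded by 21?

Expand x = 187/131 as a continued fraction with the Euclidean algorithm:
  187 = 1*131 + 56, so a_0 = 1.
  131 = 2*56 + 19, so a_1 = 2.
  56 = 2*19 + 18, so a_2 = 2.
  19 = 1*18 + 1, so a_3 = 1.
  18 = 18*1 + 0, so a_4 = 18.
so x = [1; 2, 2, 1, 18].
Convergents (p_i = a_i*p_{i-1} + p_{i-2}, q_i = a_i*q_{i-1} + q_{i-2} with p_{-2}=0, p_{-1}=1, q_{-2}=1, q_{-1}=0), until the denominator exceeds 21:
  i=0: a_0=1, p_0 = 1*1 + 0 = 1, q_0 = 1*0 + 1 = 1.
  i=1: a_1=2, p_1 = 2*1 + 1 = 3, q_1 = 2*1 + 0 = 2.
  i=2: a_2=2, p_2 = 2*3 + 1 = 7, q_2 = 2*2 + 1 = 5.
  i=3: a_3=1, p_3 = 1*7 + 3 = 10, q_3 = 1*5 + 2 = 7.
  i=4: a_4=18, p_4 = 18*10 + 7 = 187, q_4 = 18*7 + 5 = 131.
q_4 = 131 > 21, so the last convergent with denominator <= 21 is p_3/q_3 = 10/7.
The closest fraction with denominator <= 21 is either p_3/q_3 or the intermediate fraction (k*p_3 + p_2)/(k*q_3 + q_2) with the largest k >= 1 whose denominator stays <= 21; these approach x as k grows, and every other convergent or intermediate fraction in range is farther away.
Largest k: floor((21 - q_2)/q_3) = floor((21 - 5)/7) = 2.
That gives (2*10 + 7)/(2*7 + 5) = 27/19.
Compare the errors: |x - 10/7| = |187*7 - 10*131|/(131*7) = 1/917, and |x - 27/19| = |187*19 - 27*131|/(131*19) = 16/2489.
Cross-multiplying, 1*2489 = 2489 < 14672 = 16*917, so 1/917 is smaller: the convergent 10/7 is closer to x than 27/19.

10/7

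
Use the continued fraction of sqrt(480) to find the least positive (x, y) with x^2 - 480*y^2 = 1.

First expand sqrt(480) as a continued fraction. With x_i = (sqrt(480) + m_i)/d_i and (m_0, d_0) = (0, 1): a_0 = floor(sqrt(480)) = 21, since 21^2 = 441 <= 480 < 484 = 22^2.
Iterate m_{i+1} = d_i*a_i - m_i, d_{i+1} = (480 - m_{i+1}^2)/d_i, a_{i+1} = floor((a_0 + m_{i+1})/d_{i+1}):
  m_1 = 1*21 - 0 = 21, d_1 = (480 - 21^2)/1 = 39/1 = 39, a_1 = floor((21 + 21)/39) = 1.
  m_2 = 39*1 - 21 = 18, d_2 = (480 - 18^2)/39 = 156/39 = 4, a_2 = floor((21 + 18)/4) = 9.
  m_3 = 4*9 - 18 = 18, d_3 = (480 - 18^2)/4 = 156/4 = 39, a_3 = floor((21 + 18)/39) = 1.
  m_4 = 39*1 - 18 = 21, d_4 = (480 - 21^2)/39 = 39/39 = 1, a_4 = floor((21 + 21)/1) = 42.
  m_5 = 1*42 - 21 = 21, d_5 = (480 - 21^2)/1 = 39/1 = 39: (m_5, d_5) = (m_1, d_1) = (21, 39), so from here the quotients repeat a_1, ..., a_4; the period length is 4.
So sqrt(480) = [21; (1, 9, 1, 42)] with period length k = 4.
k is even, so the fundamental solution of x^2 - 480y^2 = 1 is (p_{k-1}, q_{k-1}) = (p_3, q_3); compute convergents through index 3.
Convergents (p_i = a_i*p_{i-1} + p_{i-2}, q_i = a_i*q_{i-1} + q_{i-2} with p_{-2}=0, p_{-1}=1, q_{-2}=1, q_{-1}=0):
  i=0: a_0=21, p_0 = 21*1 + 0 = 21, q_0 = 21*0 + 1 = 1.
  i=1: a_1=1, p_1 = 1*21 + 1 = 22, q_1 = 1*1 + 0 = 1.
  i=2: a_2=9, p_2 = 9*22 + 21 = 219, q_2 = 9*1 + 1 = 10.
  i=3: a_3=1, p_3 = 1*219 + 22 = 241, q_3 = 1*10 + 1 = 11.
Check: 241^2 - 480*11^2 = 58081 - 58080 = 1, so (x, y) = (241, 11) solves the equation, and by the theorem it is the least positive solution.

(x, y) = (241, 11)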